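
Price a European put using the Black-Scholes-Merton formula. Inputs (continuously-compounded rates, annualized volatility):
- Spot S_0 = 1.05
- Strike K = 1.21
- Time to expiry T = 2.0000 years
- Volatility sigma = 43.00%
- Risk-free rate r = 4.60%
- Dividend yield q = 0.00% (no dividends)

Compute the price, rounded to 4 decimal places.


Answer: Price = 0.2849

Derivation:
d1 = (ln(S/K) + (r - q + 0.5*sigma^2) * T) / (sigma * sqrt(T)) = 0.22211343
d2 = d1 - sigma * sqrt(T) = -0.38599840
exp(-rT) = 0.91210515; exp(-qT) = 1.00000000
P = K * exp(-rT) * N(-d2) - S_0 * exp(-qT) * N(-d1)
N(-d1) = 0.41211279; N(-d2) = 0.65025107
P = 1.2100 * 0.91210515 * 0.65025107 - 1.0500 * 1.00000000 * 0.41211279 = 0.2849


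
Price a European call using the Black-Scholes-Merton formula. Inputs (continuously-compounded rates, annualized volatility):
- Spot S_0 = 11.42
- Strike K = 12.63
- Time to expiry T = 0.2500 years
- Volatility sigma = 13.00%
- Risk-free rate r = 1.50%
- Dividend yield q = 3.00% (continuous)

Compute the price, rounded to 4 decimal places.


Answer: Price = 0.0177

Derivation:
d1 = (ln(S/K) + (r - q + 0.5*sigma^2) * T) / (sigma * sqrt(T)) = -1.57455742
d2 = d1 - sigma * sqrt(T) = -1.63955742
exp(-rT) = 0.99625702; exp(-qT) = 0.99252805
C = S_0 * exp(-qT) * N(d1) - K * exp(-rT) * N(d2)
N(d1) = 0.05767932; N(d2) = 0.05054861
C = 11.4200 * 0.99252805 * 0.05767932 - 12.6300 * 0.99625702 * 0.05054861 = 0.0177


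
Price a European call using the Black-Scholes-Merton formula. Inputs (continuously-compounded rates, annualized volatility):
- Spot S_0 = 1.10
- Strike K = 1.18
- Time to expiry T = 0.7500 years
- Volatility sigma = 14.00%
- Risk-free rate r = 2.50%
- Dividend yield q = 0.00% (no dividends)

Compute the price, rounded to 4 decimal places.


d1 = (ln(S/K) + (r - q + 0.5*sigma^2) * T) / (sigma * sqrt(T)) = -0.36376579
d2 = d1 - sigma * sqrt(T) = -0.48500935
exp(-rT) = 0.98142469; exp(-qT) = 1.00000000
C = S_0 * exp(-qT) * N(d1) - K * exp(-rT) * N(d2)
N(d1) = 0.35801645; N(d2) = 0.31383486
C = 1.1000 * 1.00000000 * 0.35801645 - 1.1800 * 0.98142469 * 0.31383486 = 0.0304

Answer: Price = 0.0304


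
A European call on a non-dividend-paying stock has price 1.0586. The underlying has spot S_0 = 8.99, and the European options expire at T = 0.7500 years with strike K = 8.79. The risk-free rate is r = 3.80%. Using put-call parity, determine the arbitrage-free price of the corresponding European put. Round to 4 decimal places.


Answer: Put price = 0.6116

Derivation:
Put-call parity: C - P = S_0 * exp(-qT) - K * exp(-rT).
S_0 * exp(-qT) = 8.9900 * 1.00000000 = 8.99000000
K * exp(-rT) = 8.7900 * 0.97190229 = 8.54302117
P = C - S*exp(-qT) + K*exp(-rT)
P = 1.0586 - 8.99000000 + 8.54302117 = 0.6116


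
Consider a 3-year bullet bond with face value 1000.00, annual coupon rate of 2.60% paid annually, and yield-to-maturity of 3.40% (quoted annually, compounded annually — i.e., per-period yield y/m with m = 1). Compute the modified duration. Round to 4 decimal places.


Coupon per period c = face * coupon_rate / m = 26.000000
Periods per year m = 1; per-period yield y/m = 0.034000
Number of cashflows N = 3
Cashflows (t years, CF_t, discount factor 1/(1+y/m)^(m*t), PV):
  t = 1.0000: CF_t = 26.000000, DF = 0.967118, PV = 25.145068
  t = 2.0000: CF_t = 26.000000, DF = 0.935317, PV = 24.318247
  t = 3.0000: CF_t = 1026.000000, DF = 0.904562, PV = 928.080707
Price P = sum_t PV_t = 977.544022
First compute Macaulay numerator sum_t t * PV_t:
  t * PV_t at t = 1.0000: 25.145068
  t * PV_t at t = 2.0000: 48.636495
  t * PV_t at t = 3.0000: 2784.242120
Macaulay duration D = 2858.023682 / 977.544022 = 2.923678
Modified duration = D / (1 + y/m) = 2.923678 / (1 + 0.034000) = 2.827541

Answer: Modified duration = 2.8275


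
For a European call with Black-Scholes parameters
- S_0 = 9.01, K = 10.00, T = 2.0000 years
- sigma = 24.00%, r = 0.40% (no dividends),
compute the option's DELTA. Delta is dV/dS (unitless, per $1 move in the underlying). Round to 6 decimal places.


d1 = -0.1138737175; d2 = -0.4532849725
phi(d1) = 0.3963640607; exp(-qT) = 1.0000000000; exp(-rT) = 0.9920319148
N(d1) = 0.4546689502
Delta = exp(-qT) * N(d1) = 1.0000000000 * 0.4546689502 = 0.454669

Answer: Delta = 0.454669


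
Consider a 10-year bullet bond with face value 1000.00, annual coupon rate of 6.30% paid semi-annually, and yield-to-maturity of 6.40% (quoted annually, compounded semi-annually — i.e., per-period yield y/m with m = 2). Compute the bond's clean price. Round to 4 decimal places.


Answer: Price = 992.6970

Derivation:
Coupon per period c = face * coupon_rate / m = 31.500000
Periods per year m = 2; per-period yield y/m = 0.032000
Number of cashflows N = 20
Cashflows (t years, CF_t, discount factor 1/(1+y/m)^(m*t), PV):
  t = 0.5000: CF_t = 31.500000, DF = 0.968992, PV = 30.523256
  t = 1.0000: CF_t = 31.500000, DF = 0.938946, PV = 29.576798
  t = 1.5000: CF_t = 31.500000, DF = 0.909831, PV = 28.659688
  t = 2.0000: CF_t = 31.500000, DF = 0.881620, PV = 27.771016
  t = 2.5000: CF_t = 31.500000, DF = 0.854283, PV = 26.909899
  t = 3.0000: CF_t = 31.500000, DF = 0.827793, PV = 26.075484
  t = 3.5000: CF_t = 31.500000, DF = 0.802125, PV = 25.266941
  t = 4.0000: CF_t = 31.500000, DF = 0.777253, PV = 24.483470
  t = 4.5000: CF_t = 31.500000, DF = 0.753152, PV = 23.724293
  t = 5.0000: CF_t = 31.500000, DF = 0.729799, PV = 22.988656
  t = 5.5000: CF_t = 31.500000, DF = 0.707169, PV = 22.275829
  t = 6.0000: CF_t = 31.500000, DF = 0.685241, PV = 21.585106
  t = 6.5000: CF_t = 31.500000, DF = 0.663994, PV = 20.915800
  t = 7.0000: CF_t = 31.500000, DF = 0.643405, PV = 20.267248
  t = 7.5000: CF_t = 31.500000, DF = 0.623454, PV = 19.638807
  t = 8.0000: CF_t = 31.500000, DF = 0.604122, PV = 19.029851
  t = 8.5000: CF_t = 31.500000, DF = 0.585390, PV = 18.439778
  t = 9.0000: CF_t = 31.500000, DF = 0.567238, PV = 17.868002
  t = 9.5000: CF_t = 31.500000, DF = 0.549649, PV = 17.313956
  t = 10.0000: CF_t = 1031.500000, DF = 0.532606, PV = 549.383088
Price P = sum_t PV_t = 992.696969


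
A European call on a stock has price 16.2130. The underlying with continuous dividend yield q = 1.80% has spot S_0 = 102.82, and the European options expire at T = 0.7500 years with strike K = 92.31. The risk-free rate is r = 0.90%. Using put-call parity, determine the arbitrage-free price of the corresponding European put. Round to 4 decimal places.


Answer: Put price = 6.4607

Derivation:
Put-call parity: C - P = S_0 * exp(-qT) - K * exp(-rT).
S_0 * exp(-qT) = 102.8200 * 0.98659072 = 101.44125745
K * exp(-rT) = 92.3100 * 0.99327273 = 91.68900571
P = C - S*exp(-qT) + K*exp(-rT)
P = 16.2130 - 101.44125745 + 91.68900571 = 6.4607


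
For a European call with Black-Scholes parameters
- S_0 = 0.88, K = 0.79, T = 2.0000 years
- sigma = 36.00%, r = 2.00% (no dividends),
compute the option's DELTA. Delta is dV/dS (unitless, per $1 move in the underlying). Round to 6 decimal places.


d1 = 0.5450397965; d2 = 0.0359229141
phi(d1) = 0.3438764913; exp(-qT) = 1.0000000000; exp(-rT) = 0.9607894392
N(d1) = 0.7071369264
Delta = exp(-qT) * N(d1) = 1.0000000000 * 0.7071369264 = 0.707137

Answer: Delta = 0.707137


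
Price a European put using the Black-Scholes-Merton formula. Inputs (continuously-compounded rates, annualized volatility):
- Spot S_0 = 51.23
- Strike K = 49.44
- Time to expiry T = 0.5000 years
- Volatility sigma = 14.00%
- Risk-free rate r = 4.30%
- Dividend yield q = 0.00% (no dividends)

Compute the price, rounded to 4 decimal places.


d1 = (ln(S/K) + (r - q + 0.5*sigma^2) * T) / (sigma * sqrt(T)) = 0.62594592
d2 = d1 - sigma * sqrt(T) = 0.52695097
exp(-rT) = 0.97872948; exp(-qT) = 1.00000000
P = K * exp(-rT) * N(-d2) - S_0 * exp(-qT) * N(-d1)
N(-d1) = 0.26567521; N(-d2) = 0.29911382
P = 49.4400 * 0.97872948 * 0.29911382 - 51.2300 * 1.00000000 * 0.26567521 = 0.8631

Answer: Price = 0.8631


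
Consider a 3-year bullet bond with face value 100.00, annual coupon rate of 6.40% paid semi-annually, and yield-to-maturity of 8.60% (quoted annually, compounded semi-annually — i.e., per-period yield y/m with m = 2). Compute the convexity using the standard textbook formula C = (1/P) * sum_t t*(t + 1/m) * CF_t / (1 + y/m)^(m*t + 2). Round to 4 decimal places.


Answer: Convexity = 8.6678

Derivation:
Coupon per period c = face * coupon_rate / m = 3.200000
Periods per year m = 2; per-period yield y/m = 0.043000
Number of cashflows N = 6
Cashflows (t years, CF_t, discount factor 1/(1+y/m)^(m*t), PV):
  t = 0.5000: CF_t = 3.200000, DF = 0.958773, PV = 3.068073
  t = 1.0000: CF_t = 3.200000, DF = 0.919245, PV = 2.941585
  t = 1.5000: CF_t = 3.200000, DF = 0.881347, PV = 2.820311
  t = 2.0000: CF_t = 3.200000, DF = 0.845012, PV = 2.704038
  t = 2.5000: CF_t = 3.200000, DF = 0.810174, PV = 2.592558
  t = 3.0000: CF_t = 103.200000, DF = 0.776773, PV = 80.162979
Price P = sum_t PV_t = 94.289543
Convexity numerator sum_t t*(t + 1/m) * CF_t / (1+y/m)^(m*t + 2):
  t = 0.5000: term = 1.410156
  t = 1.0000: term = 4.056057
  t = 1.5000: term = 7.777673
  t = 2.0000: term = 12.428369
  t = 2.5000: term = 17.873972
  t = 3.0000: term = 773.739073
Convexity = (1/P) * sum = 817.285300 / 94.289543 = 8.667825


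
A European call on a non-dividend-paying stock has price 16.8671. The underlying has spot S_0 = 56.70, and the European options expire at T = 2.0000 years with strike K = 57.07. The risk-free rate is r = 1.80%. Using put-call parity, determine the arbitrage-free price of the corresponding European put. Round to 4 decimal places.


Put-call parity: C - P = S_0 * exp(-qT) - K * exp(-rT).
S_0 * exp(-qT) = 56.7000 * 1.00000000 = 56.70000000
K * exp(-rT) = 57.0700 * 0.96464029 = 55.05202155
P = C - S*exp(-qT) + K*exp(-rT)
P = 16.8671 - 56.70000000 + 55.05202155 = 15.2191

Answer: Put price = 15.2191


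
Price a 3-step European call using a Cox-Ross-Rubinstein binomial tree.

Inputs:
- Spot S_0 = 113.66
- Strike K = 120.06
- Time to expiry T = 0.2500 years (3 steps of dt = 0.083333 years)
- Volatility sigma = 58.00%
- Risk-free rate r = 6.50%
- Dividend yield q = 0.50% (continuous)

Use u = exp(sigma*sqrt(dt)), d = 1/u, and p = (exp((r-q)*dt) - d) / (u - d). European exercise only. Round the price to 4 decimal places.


Answer: Price = V(0,0) = 12.0455

Derivation:
dt = T/N = 0.083333
u = exp(sigma*sqrt(dt)) = 1.182264; d = 1/u = 0.845834
p = (exp((r-q)*dt) - d) / (u - d) = 0.473139
Discount per step: exp(-r*dt) = 0.994598
Stock lattice S(k, i) with i counting down-moves:
  k=0: S(0,0) = 113.6600
  k=1: S(1,0) = 134.3762; S(1,1) = 96.1375
  k=2: S(2,0) = 158.8682; S(2,1) = 113.6600; S(2,2) = 81.3165
  k=3: S(3,0) = 187.8242; S(3,1) = 134.3762; S(3,2) = 96.1375; S(3,3) = 68.7803
Terminal payoffs V(N, i) = max(S_T - K, 0):
  V(3,0) = 67.764172; V(3,1) = 14.316171; V(3,2) = 0.000000; V(3,3) = 0.000000
Backward induction: V(k, i) = exp(-r*dt) * [p * V(k+1, i) + (1-p) * V(k+1, i+1)].
  V(2,0) = exp(-r*dt) * [p*67.764172 + (1-p)*14.316171] = 39.390548
  V(2,1) = exp(-r*dt) * [p*14.316171 + (1-p)*0.000000] = 6.736945
  V(2,2) = exp(-r*dt) * [p*0.000000 + (1-p)*0.000000] = 0.000000
  V(1,0) = exp(-r*dt) * [p*39.390548 + (1-p)*6.736945] = 22.066778
  V(1,1) = exp(-r*dt) * [p*6.736945 + (1-p)*0.000000] = 3.170291
  V(0,0) = exp(-r*dt) * [p*22.066778 + (1-p)*3.170291] = 12.045528


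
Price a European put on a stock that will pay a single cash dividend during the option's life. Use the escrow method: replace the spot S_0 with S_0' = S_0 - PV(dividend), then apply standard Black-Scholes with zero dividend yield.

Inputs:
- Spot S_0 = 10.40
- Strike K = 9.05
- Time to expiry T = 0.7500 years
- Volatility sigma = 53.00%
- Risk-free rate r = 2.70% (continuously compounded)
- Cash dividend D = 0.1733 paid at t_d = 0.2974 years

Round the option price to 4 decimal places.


PV(D) = D * exp(-r * t_d) = 0.1733 * 0.99200235 = 0.17191401
S_0' = S_0 - PV(D) = 10.4000 - 0.17191401 = 10.22808599
d1 = (ln(S_0'/K) + (r + sigma^2/2)*T) / (sigma*sqrt(T)) = 0.54022601
d2 = d1 - sigma*sqrt(T) = 0.08123254
exp(-rT) = 0.97995365
N(-d1) = 0.29452059; N(-d2) = 0.46762851
P = K * exp(-rT) * N(-d2) - S_0' * N(-d1) = 9.0500 * 0.97995365 * 0.46762851 - 10.22808599 * 0.29452059 = 1.1348

Answer: Price = 1.1348


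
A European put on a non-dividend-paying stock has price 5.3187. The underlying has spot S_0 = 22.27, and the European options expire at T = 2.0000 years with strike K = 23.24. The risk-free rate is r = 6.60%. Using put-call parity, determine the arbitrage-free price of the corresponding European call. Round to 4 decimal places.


Answer: Call price = 7.2225

Derivation:
Put-call parity: C - P = S_0 * exp(-qT) - K * exp(-rT).
S_0 * exp(-qT) = 22.2700 * 1.00000000 = 22.27000000
K * exp(-rT) = 23.2400 * 0.87634100 = 20.36616473
C = P + S*exp(-qT) - K*exp(-rT)
C = 5.3187 + 22.27000000 - 20.36616473 = 7.2225


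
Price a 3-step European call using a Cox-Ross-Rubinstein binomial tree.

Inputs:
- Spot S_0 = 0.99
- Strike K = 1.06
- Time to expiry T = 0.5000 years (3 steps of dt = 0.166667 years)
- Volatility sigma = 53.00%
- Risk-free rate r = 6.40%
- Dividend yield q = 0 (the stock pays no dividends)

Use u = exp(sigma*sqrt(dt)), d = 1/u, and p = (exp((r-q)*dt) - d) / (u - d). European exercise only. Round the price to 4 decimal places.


Answer: Price = V(0,0) = 0.1419

Derivation:
dt = T/N = 0.166667
u = exp(sigma*sqrt(dt)) = 1.241564; d = 1/u = 0.805436
p = (exp((r-q)*dt) - d) / (u - d) = 0.470706
Discount per step: exp(-r*dt) = 0.989390
Stock lattice S(k, i) with i counting down-moves:
  k=0: S(0,0) = 0.9900
  k=1: S(1,0) = 1.2291; S(1,1) = 0.7974
  k=2: S(2,0) = 1.5261; S(2,1) = 0.9900; S(2,2) = 0.6422
  k=3: S(3,0) = 1.8947; S(3,1) = 1.2291; S(3,2) = 0.7974; S(3,3) = 0.5173
Terminal payoffs V(N, i) = max(S_T - K, 0):
  V(3,0) = 0.834707; V(3,1) = 0.169148; V(3,2) = 0.000000; V(3,3) = 0.000000
Backward induction: V(k, i) = exp(-r*dt) * [p * V(k+1, i) + (1-p) * V(k+1, i+1)].
  V(2,0) = exp(-r*dt) * [p*0.834707 + (1-p)*0.169148] = 0.477312
  V(2,1) = exp(-r*dt) * [p*0.169148 + (1-p)*0.000000] = 0.078774
  V(2,2) = exp(-r*dt) * [p*0.000000 + (1-p)*0.000000] = 0.000000
  V(1,0) = exp(-r*dt) * [p*0.477312 + (1-p)*0.078774] = 0.263542
  V(1,1) = exp(-r*dt) * [p*0.078774 + (1-p)*0.000000] = 0.036686
  V(0,0) = exp(-r*dt) * [p*0.263542 + (1-p)*0.036686] = 0.141946


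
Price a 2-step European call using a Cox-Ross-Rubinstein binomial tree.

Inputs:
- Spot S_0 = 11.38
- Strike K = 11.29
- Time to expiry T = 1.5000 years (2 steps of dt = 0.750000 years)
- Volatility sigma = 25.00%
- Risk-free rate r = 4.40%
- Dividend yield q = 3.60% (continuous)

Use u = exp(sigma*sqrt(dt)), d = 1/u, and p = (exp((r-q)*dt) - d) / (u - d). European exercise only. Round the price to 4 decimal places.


dt = T/N = 0.750000
u = exp(sigma*sqrt(dt)) = 1.241731; d = 1/u = 0.805327
p = (exp((r-q)*dt) - d) / (u - d) = 0.459874
Discount per step: exp(-r*dt) = 0.967539
Stock lattice S(k, i) with i counting down-moves:
  k=0: S(0,0) = 11.3800
  k=1: S(1,0) = 14.1309; S(1,1) = 9.1646
  k=2: S(2,0) = 17.5468; S(2,1) = 11.3800; S(2,2) = 7.3805
Terminal payoffs V(N, i) = max(S_T - K, 0):
  V(2,0) = 6.256774; V(2,1) = 0.090000; V(2,2) = 0.000000
Backward induction: V(k, i) = exp(-r*dt) * [p * V(k+1, i) + (1-p) * V(k+1, i+1)].
  V(1,0) = exp(-r*dt) * [p*6.256774 + (1-p)*0.090000] = 2.830959
  V(1,1) = exp(-r*dt) * [p*0.090000 + (1-p)*0.000000] = 0.040045
  V(0,0) = exp(-r*dt) * [p*2.830959 + (1-p)*0.040045] = 1.280550

Answer: Price = V(0,0) = 1.2806


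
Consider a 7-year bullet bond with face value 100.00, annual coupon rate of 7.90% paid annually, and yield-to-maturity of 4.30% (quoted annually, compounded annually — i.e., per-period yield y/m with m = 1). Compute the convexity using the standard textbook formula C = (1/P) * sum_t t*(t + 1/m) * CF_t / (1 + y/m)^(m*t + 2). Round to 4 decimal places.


Coupon per period c = face * coupon_rate / m = 7.900000
Periods per year m = 1; per-period yield y/m = 0.043000
Number of cashflows N = 7
Cashflows (t years, CF_t, discount factor 1/(1+y/m)^(m*t), PV):
  t = 1.0000: CF_t = 7.900000, DF = 0.958773, PV = 7.574305
  t = 2.0000: CF_t = 7.900000, DF = 0.919245, PV = 7.262037
  t = 3.0000: CF_t = 7.900000, DF = 0.881347, PV = 6.962644
  t = 4.0000: CF_t = 7.900000, DF = 0.845012, PV = 6.675593
  t = 5.0000: CF_t = 7.900000, DF = 0.810174, PV = 6.400377
  t = 6.0000: CF_t = 7.900000, DF = 0.776773, PV = 6.136507
  t = 7.0000: CF_t = 107.900000, DF = 0.744749, PV = 80.358401
Price P = sum_t PV_t = 121.369864
Convexity numerator sum_t t*(t + 1/m) * CF_t / (1+y/m)^(m*t + 2):
  t = 1.0000: term = 13.925287
  t = 2.0000: term = 40.053559
  t = 3.0000: term = 76.804523
  t = 4.0000: term = 122.730142
  t = 5.0000: term = 176.505477
  t = 6.0000: term = 236.920104
  t = 7.0000: term = 4136.668277
Convexity = (1/P) * sum = 4803.607369 / 121.369864 = 39.578255

Answer: Convexity = 39.5783


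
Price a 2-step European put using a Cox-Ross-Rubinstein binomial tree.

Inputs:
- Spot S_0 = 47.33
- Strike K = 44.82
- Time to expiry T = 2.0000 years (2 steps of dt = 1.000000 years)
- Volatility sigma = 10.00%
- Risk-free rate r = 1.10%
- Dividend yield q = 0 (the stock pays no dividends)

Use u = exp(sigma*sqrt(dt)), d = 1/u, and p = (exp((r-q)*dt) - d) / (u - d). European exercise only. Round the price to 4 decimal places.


dt = T/N = 1.000000
u = exp(sigma*sqrt(dt)) = 1.105171; d = 1/u = 0.904837
p = (exp((r-q)*dt) - d) / (u - d) = 0.530232
Discount per step: exp(-r*dt) = 0.989060
Stock lattice S(k, i) with i counting down-moves:
  k=0: S(0,0) = 47.3300
  k=1: S(1,0) = 52.3077; S(1,1) = 42.8260
  k=2: S(2,0) = 57.8090; S(2,1) = 47.3300; S(2,2) = 38.7505
Terminal payoffs V(N, i) = max(K - S_T, 0):
  V(2,0) = 0.000000; V(2,1) = 0.000000; V(2,2) = 6.069473
Backward induction: V(k, i) = exp(-r*dt) * [p * V(k+1, i) + (1-p) * V(k+1, i+1)].
  V(1,0) = exp(-r*dt) * [p*0.000000 + (1-p)*0.000000] = 0.000000
  V(1,1) = exp(-r*dt) * [p*0.000000 + (1-p)*6.069473] = 2.820050
  V(0,0) = exp(-r*dt) * [p*0.000000 + (1-p)*2.820050] = 1.310276

Answer: Price = V(0,0) = 1.3103


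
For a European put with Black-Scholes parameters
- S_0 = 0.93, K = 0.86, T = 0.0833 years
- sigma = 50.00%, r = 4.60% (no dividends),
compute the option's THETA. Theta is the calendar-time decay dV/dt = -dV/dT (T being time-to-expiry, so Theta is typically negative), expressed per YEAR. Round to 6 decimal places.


d1 = 0.6409627340; d2 = 0.4966540371
phi(d1) = 0.3248618882; exp(-qT) = 1.0000000000; exp(-rT) = 0.9961755320
Theta = -S*exp(-qT)*phi(d1)*sigma/(2*sqrt(T)) + r*K*exp(-rT)*N(-d2) - q*S*exp(-qT)*N(-d1)
N(-d1) = 0.2607734476; N(-d2) = 0.3097165200; sqrt(T) = 0.2886173938
Term 1 = -0.9300 * 1.0000000000 * 0.3248618882 * 0.5000 / (2 * 0.2886173938) = -0.2616972872
Term 2 = 0.0460 * 0.8600 * 0.9961755320 * 0.3097165200 = 0.0122055267
Term 3 = 0 (no dividend yield, q = 0)
Theta = -0.2616972872 + (0.0122055267) + (0.0000000000) = -0.249492

Answer: Theta = -0.249492


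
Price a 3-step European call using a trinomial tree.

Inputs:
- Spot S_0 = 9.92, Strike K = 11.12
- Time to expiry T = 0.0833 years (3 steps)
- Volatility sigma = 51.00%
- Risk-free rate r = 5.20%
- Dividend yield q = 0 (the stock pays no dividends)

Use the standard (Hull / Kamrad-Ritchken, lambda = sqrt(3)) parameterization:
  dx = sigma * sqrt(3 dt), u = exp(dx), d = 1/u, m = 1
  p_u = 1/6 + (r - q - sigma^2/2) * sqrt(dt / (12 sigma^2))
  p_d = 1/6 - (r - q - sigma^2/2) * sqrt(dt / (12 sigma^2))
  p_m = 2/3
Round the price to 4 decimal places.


dt = T/N = 0.027767; dx = sigma*sqrt(3*dt) = 0.147195
u = exp(dx) = 1.158580; d = 1/u = 0.863126
p_u = 0.159305, p_m = 0.666667, p_d = 0.174028
Discount per step: exp(-r*dt) = 0.998557
Stock lattice S(k, j) with j the centered position index:
  k=0: S(0,+0) = 9.9200
  k=1: S(1,-1) = 8.5622; S(1,+0) = 9.9200; S(1,+1) = 11.4931
  k=2: S(2,-2) = 7.3903; S(2,-1) = 8.5622; S(2,+0) = 9.9200; S(2,+1) = 11.4931; S(2,+2) = 13.3157
  k=3: S(3,-3) = 6.3787; S(3,-2) = 7.3903; S(3,-1) = 8.5622; S(3,+0) = 9.9200; S(3,+1) = 11.4931; S(3,+2) = 13.3157; S(3,+3) = 15.4273
Terminal payoffs V(N, j) = max(S_T - K, 0):
  V(3,-3) = 0.000000; V(3,-2) = 0.000000; V(3,-1) = 0.000000; V(3,+0) = 0.000000; V(3,+1) = 0.373111; V(3,+2) = 2.195685; V(3,+3) = 4.307283
Backward induction: V(k, j) = exp(-r*dt) * [p_u * V(k+1, j+1) + p_m * V(k+1, j) + p_d * V(k+1, j-1)]
  V(2,-2) = exp(-r*dt) * [p_u*0.000000 + p_m*0.000000 + p_d*0.000000] = 0.000000
  V(2,-1) = exp(-r*dt) * [p_u*0.000000 + p_m*0.000000 + p_d*0.000000] = 0.000000
  V(2,+0) = exp(-r*dt) * [p_u*0.373111 + p_m*0.000000 + p_d*0.000000] = 0.059353
  V(2,+1) = exp(-r*dt) * [p_u*2.195685 + p_m*0.373111 + p_d*0.000000] = 0.597661
  V(2,+2) = exp(-r*dt) * [p_u*4.307283 + p_m*2.195685 + p_d*0.373111] = 2.211698
  V(1,-1) = exp(-r*dt) * [p_u*0.059353 + p_m*0.000000 + p_d*0.000000] = 0.009442
  V(1,+0) = exp(-r*dt) * [p_u*0.597661 + p_m*0.059353 + p_d*0.000000] = 0.134584
  V(1,+1) = exp(-r*dt) * [p_u*2.211698 + p_m*0.597661 + p_d*0.059353] = 0.760006
  V(0,+0) = exp(-r*dt) * [p_u*0.760006 + p_m*0.134584 + p_d*0.009442] = 0.212132

Answer: Price = V(0,0) = 0.2121


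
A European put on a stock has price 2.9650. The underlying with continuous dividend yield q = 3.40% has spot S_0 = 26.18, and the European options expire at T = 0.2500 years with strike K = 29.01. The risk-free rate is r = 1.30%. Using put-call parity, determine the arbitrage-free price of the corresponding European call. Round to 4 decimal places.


Put-call parity: C - P = S_0 * exp(-qT) - K * exp(-rT).
S_0 * exp(-qT) = 26.1800 * 0.99153602 = 25.95841308
K * exp(-rT) = 29.0100 * 0.99675528 = 28.91587054
C = P + S*exp(-qT) - K*exp(-rT)
C = 2.9650 + 25.95841308 - 28.91587054 = 0.0075

Answer: Call price = 0.0075


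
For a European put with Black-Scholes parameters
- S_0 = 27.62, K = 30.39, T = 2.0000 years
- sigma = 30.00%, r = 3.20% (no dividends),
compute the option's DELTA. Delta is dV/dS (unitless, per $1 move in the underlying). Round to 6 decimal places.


Answer: Delta = -0.445234

Derivation:
d1 = 0.1377126779; d2 = -0.2865513908
phi(d1) = 0.3951772328; exp(-qT) = 1.0000000000; exp(-rT) = 0.9380049995
N(-d1) = 0.4452337497
Delta = -exp(-qT) * N(-d1) = -1.0000000000 * 0.4452337497 = -0.445234


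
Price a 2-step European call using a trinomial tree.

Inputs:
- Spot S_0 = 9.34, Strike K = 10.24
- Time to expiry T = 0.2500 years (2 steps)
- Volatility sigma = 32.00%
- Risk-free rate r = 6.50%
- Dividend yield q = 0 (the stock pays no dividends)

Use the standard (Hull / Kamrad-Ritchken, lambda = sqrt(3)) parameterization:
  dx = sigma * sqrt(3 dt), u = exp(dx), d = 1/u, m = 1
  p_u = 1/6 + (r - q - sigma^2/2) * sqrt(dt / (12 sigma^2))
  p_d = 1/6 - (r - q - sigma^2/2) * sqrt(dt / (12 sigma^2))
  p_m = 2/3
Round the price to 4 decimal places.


Answer: Price = V(0,0) = 0.3549

Derivation:
dt = T/N = 0.125000; dx = sigma*sqrt(3*dt) = 0.195959
u = exp(dx) = 1.216477; d = 1/u = 0.822046
p_u = 0.171068, p_m = 0.666667, p_d = 0.162265
Discount per step: exp(-r*dt) = 0.991908
Stock lattice S(k, j) with j the centered position index:
  k=0: S(0,+0) = 9.3400
  k=1: S(1,-1) = 7.6779; S(1,+0) = 9.3400; S(1,+1) = 11.3619
  k=2: S(2,-2) = 6.3116; S(2,-1) = 7.6779; S(2,+0) = 9.3400; S(2,+1) = 11.3619; S(2,+2) = 13.8215
Terminal payoffs V(N, j) = max(S_T - K, 0):
  V(2,-2) = 0.000000; V(2,-1) = 0.000000; V(2,+0) = 0.000000; V(2,+1) = 1.121897; V(2,+2) = 3.581490
Backward induction: V(k, j) = exp(-r*dt) * [p_u * V(k+1, j+1) + p_m * V(k+1, j) + p_d * V(k+1, j-1)]
  V(1,-1) = exp(-r*dt) * [p_u*0.000000 + p_m*0.000000 + p_d*0.000000] = 0.000000
  V(1,+0) = exp(-r*dt) * [p_u*1.121897 + p_m*0.000000 + p_d*0.000000] = 0.190368
  V(1,+1) = exp(-r*dt) * [p_u*3.581490 + p_m*1.121897 + p_d*0.000000] = 1.349600
  V(0,+0) = exp(-r*dt) * [p_u*1.349600 + p_m*0.190368 + p_d*0.000000] = 0.354890


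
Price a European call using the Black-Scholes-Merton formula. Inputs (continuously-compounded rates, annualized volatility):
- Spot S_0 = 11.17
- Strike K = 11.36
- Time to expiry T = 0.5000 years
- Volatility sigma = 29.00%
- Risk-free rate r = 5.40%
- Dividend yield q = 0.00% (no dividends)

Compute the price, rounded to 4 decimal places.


Answer: Price = 0.9650

Derivation:
d1 = (ln(S/K) + (r - q + 0.5*sigma^2) * T) / (sigma * sqrt(T)) = 0.15194603
d2 = d1 - sigma * sqrt(T) = -0.05311494
exp(-rT) = 0.97336124; exp(-qT) = 1.00000000
C = S_0 * exp(-qT) * N(d1) - K * exp(-rT) * N(d2)
N(d1) = 0.56038525; N(d2) = 0.47882017
C = 11.1700 * 1.00000000 * 0.56038525 - 11.3600 * 0.97336124 * 0.47882017 = 0.9650


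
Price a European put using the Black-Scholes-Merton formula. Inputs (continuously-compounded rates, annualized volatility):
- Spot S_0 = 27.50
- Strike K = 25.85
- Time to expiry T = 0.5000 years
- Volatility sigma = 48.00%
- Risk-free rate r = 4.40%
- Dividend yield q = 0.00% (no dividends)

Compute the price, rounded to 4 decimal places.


d1 = (ln(S/K) + (r - q + 0.5*sigma^2) * T) / (sigma * sqrt(T)) = 0.41682591
d2 = d1 - sigma * sqrt(T) = 0.07741465
exp(-rT) = 0.97824024; exp(-qT) = 1.00000000
P = K * exp(-rT) * N(-d2) - S_0 * exp(-qT) * N(-d1)
N(-d1) = 0.33840288; N(-d2) = 0.46914684
P = 25.8500 * 0.97824024 * 0.46914684 - 27.5000 * 1.00000000 * 0.33840288 = 2.5575

Answer: Price = 2.5575


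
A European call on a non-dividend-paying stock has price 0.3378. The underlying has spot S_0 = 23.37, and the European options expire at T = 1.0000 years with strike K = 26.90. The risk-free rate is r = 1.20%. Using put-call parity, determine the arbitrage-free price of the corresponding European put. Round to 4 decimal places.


Answer: Put price = 3.5469

Derivation:
Put-call parity: C - P = S_0 * exp(-qT) - K * exp(-rT).
S_0 * exp(-qT) = 23.3700 * 1.00000000 = 23.37000000
K * exp(-rT) = 26.9000 * 0.98807171 = 26.57912908
P = C - S*exp(-qT) + K*exp(-rT)
P = 0.3378 - 23.37000000 + 26.57912908 = 3.5469


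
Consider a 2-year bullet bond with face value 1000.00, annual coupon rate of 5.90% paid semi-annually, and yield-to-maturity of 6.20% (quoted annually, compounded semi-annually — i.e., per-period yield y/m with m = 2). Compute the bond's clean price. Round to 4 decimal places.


Coupon per period c = face * coupon_rate / m = 29.500000
Periods per year m = 2; per-period yield y/m = 0.031000
Number of cashflows N = 4
Cashflows (t years, CF_t, discount factor 1/(1+y/m)^(m*t), PV):
  t = 0.5000: CF_t = 29.500000, DF = 0.969932, PV = 28.612997
  t = 1.0000: CF_t = 29.500000, DF = 0.940768, PV = 27.752664
  t = 1.5000: CF_t = 29.500000, DF = 0.912481, PV = 26.918200
  t = 2.0000: CF_t = 1029.500000, DF = 0.885045, PV = 911.153798
Price P = sum_t PV_t = 994.437660

Answer: Price = 994.4377


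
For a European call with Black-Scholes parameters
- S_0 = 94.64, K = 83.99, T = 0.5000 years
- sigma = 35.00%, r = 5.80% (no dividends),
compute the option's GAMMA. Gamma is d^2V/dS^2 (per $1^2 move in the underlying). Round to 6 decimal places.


d1 = 0.7232994276; d2 = 0.4758120542
phi(d1) = 0.3071191290; exp(-qT) = 1.0000000000; exp(-rT) = 0.9714164645
Gamma = exp(-qT) * phi(d1) / (S * sigma * sqrt(T)) = 1.0000000000 * 0.3071191290 / (94.6400 * 0.3500 * 0.7071067812) = 0.013112

Answer: Gamma = 0.013112


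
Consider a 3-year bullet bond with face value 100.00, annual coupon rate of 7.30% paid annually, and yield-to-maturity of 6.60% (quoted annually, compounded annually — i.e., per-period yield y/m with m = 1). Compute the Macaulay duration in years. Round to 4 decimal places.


Coupon per period c = face * coupon_rate / m = 7.300000
Periods per year m = 1; per-period yield y/m = 0.066000
Number of cashflows N = 3
Cashflows (t years, CF_t, discount factor 1/(1+y/m)^(m*t), PV):
  t = 1.0000: CF_t = 7.300000, DF = 0.938086, PV = 6.848030
  t = 2.0000: CF_t = 7.300000, DF = 0.880006, PV = 6.424043
  t = 3.0000: CF_t = 107.300000, DF = 0.825521, PV = 88.578456
Price P = sum_t PV_t = 101.850530
Macaulay numerator sum_t t * PV_t:
  t * PV_t at t = 1.0000: 6.848030
  t * PV_t at t = 2.0000: 12.848086
  t * PV_t at t = 3.0000: 265.735369
Macaulay duration D = (sum_t t * PV_t) / P = 285.431486 / 101.850530 = 2.802455

Answer: Macaulay duration = 2.8025 years


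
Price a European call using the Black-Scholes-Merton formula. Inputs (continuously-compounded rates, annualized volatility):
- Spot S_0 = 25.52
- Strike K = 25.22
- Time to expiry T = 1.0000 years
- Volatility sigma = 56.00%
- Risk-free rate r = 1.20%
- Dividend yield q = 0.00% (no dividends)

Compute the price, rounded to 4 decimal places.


d1 = (ln(S/K) + (r - q + 0.5*sigma^2) * T) / (sigma * sqrt(T)) = 0.32254487
d2 = d1 - sigma * sqrt(T) = -0.23745513
exp(-rT) = 0.98807171; exp(-qT) = 1.00000000
C = S_0 * exp(-qT) * N(d1) - K * exp(-rT) * N(d2)
N(d1) = 0.62648002; N(d2) = 0.40615186
C = 25.5200 * 1.00000000 * 0.62648002 - 25.2200 * 0.98807171 * 0.40615186 = 5.8668

Answer: Price = 5.8668


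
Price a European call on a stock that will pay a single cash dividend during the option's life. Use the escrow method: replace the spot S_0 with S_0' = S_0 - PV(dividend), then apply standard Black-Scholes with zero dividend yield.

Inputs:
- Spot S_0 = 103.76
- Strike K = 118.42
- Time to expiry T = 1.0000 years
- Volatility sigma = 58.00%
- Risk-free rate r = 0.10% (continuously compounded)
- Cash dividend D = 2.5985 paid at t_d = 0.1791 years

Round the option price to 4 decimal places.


Answer: Price = 17.3480

Derivation:
PV(D) = D * exp(-r * t_d) = 2.5985 * 0.99982092 = 2.59803465
S_0' = S_0 - PV(D) = 103.7600 - 2.59803465 = 101.16196535
d1 = (ln(S_0'/K) + (r + sigma^2/2)*T) / (sigma*sqrt(T)) = 0.02014694
d2 = d1 - sigma*sqrt(T) = -0.55985306
exp(-rT) = 0.99900050
N(d1) = 0.50803692; N(d2) = 0.28778983
C = S_0' * N(d1) - K * exp(-rT) * N(d2) = 101.16196535 * 0.50803692 - 118.4200 * 0.99900050 * 0.28778983 = 17.3480


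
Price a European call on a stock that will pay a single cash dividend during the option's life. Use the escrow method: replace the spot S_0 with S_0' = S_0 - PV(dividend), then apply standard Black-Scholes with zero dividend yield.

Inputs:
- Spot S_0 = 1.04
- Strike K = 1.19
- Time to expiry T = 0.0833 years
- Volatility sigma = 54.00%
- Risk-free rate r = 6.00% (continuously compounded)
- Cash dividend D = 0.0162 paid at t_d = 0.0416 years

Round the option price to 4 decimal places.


PV(D) = D * exp(-r * t_d) = 0.0162 * 0.99750711 = 0.01615962
S_0' = S_0 - PV(D) = 1.0400 - 0.01615962 = 1.02384038
d1 = (ln(S_0'/K) + (r + sigma^2/2)*T) / (sigma*sqrt(T)) = -0.85496712
d2 = d1 - sigma*sqrt(T) = -1.01082052
exp(-rT) = 0.99501447
N(d1) = 0.19628467; N(d2) = 0.15605117
C = S_0' * N(d1) - K * exp(-rT) * N(d2) = 1.02384038 * 0.19628467 - 1.1900 * 0.99501447 * 0.15605117 = 0.0162

Answer: Price = 0.0162


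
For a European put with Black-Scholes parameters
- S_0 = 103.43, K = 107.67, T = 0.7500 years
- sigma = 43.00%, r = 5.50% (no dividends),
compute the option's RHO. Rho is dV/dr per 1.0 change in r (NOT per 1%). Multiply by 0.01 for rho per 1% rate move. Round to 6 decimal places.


d1 = 0.1890796931; d2 = -0.1833112305
phi(d1) = 0.3918743217; exp(-qT) = 1.0000000000; exp(-rT) = 0.9595892027
N(-d2) = 0.5727230885
Rho = -K*T*exp(-rT)*N(-d2) = -107.6700 * 0.7500 * 0.9595892027 * 0.5727230885 = -44.379869

Answer: Rho = -44.379869


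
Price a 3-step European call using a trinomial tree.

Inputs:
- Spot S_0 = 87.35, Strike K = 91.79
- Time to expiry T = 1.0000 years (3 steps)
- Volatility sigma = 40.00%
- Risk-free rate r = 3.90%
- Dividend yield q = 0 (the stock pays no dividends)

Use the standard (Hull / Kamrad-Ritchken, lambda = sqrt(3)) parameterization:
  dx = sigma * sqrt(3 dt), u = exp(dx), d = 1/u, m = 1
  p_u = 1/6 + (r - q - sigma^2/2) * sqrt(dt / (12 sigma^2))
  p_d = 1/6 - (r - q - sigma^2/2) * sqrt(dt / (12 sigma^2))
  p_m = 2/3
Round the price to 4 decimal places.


dt = T/N = 0.333333; dx = sigma*sqrt(3*dt) = 0.400000
u = exp(dx) = 1.491825; d = 1/u = 0.670320
p_u = 0.149583, p_m = 0.666667, p_d = 0.183750
Discount per step: exp(-r*dt) = 0.987084
Stock lattice S(k, j) with j the centered position index:
  k=0: S(0,+0) = 87.3500
  k=1: S(1,-1) = 58.5525; S(1,+0) = 87.3500; S(1,+1) = 130.3109
  k=2: S(2,-2) = 39.2489; S(2,-1) = 58.5525; S(2,+0) = 87.3500; S(2,+1) = 130.3109; S(2,+2) = 194.4010
  k=3: S(3,-3) = 26.3093; S(3,-2) = 39.2489; S(3,-1) = 58.5525; S(3,+0) = 87.3500; S(3,+1) = 130.3109; S(3,+2) = 194.4010; S(3,+3) = 290.0122
Terminal payoffs V(N, j) = max(S_T - K, 0):
  V(3,-3) = 0.000000; V(3,-2) = 0.000000; V(3,-1) = 0.000000; V(3,+0) = 0.000000; V(3,+1) = 38.520887; V(3,+2) = 102.611000; V(3,+3) = 198.222213
Backward induction: V(k, j) = exp(-r*dt) * [p_u * V(k+1, j+1) + p_m * V(k+1, j) + p_d * V(k+1, j-1)]
  V(2,-2) = exp(-r*dt) * [p_u*0.000000 + p_m*0.000000 + p_d*0.000000] = 0.000000
  V(2,-1) = exp(-r*dt) * [p_u*0.000000 + p_m*0.000000 + p_d*0.000000] = 0.000000
  V(2,+0) = exp(-r*dt) * [p_u*38.520887 + p_m*0.000000 + p_d*0.000000] = 5.687660
  V(2,+1) = exp(-r*dt) * [p_u*102.611000 + p_m*38.520887 + p_d*0.000000] = 40.499556
  V(2,+2) = exp(-r*dt) * [p_u*198.222213 + p_m*102.611000 + p_d*38.520887] = 103.778360
  V(1,-1) = exp(-r*dt) * [p_u*5.687660 + p_m*0.000000 + p_d*0.000000] = 0.839791
  V(1,+0) = exp(-r*dt) * [p_u*40.499556 + p_m*5.687660 + p_d*0.000000] = 9.722613
  V(1,+1) = exp(-r*dt) * [p_u*103.778360 + p_m*40.499556 + p_d*5.687660] = 43.005602
  V(0,+0) = exp(-r*dt) * [p_u*43.005602 + p_m*9.722613 + p_d*0.839791] = 12.900178

Answer: Price = V(0,0) = 12.9002


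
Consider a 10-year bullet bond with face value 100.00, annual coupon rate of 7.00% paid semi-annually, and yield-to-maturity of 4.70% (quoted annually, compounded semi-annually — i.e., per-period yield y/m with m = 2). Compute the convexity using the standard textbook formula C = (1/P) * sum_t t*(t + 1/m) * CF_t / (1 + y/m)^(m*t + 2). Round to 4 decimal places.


Coupon per period c = face * coupon_rate / m = 3.500000
Periods per year m = 2; per-period yield y/m = 0.023500
Number of cashflows N = 20
Cashflows (t years, CF_t, discount factor 1/(1+y/m)^(m*t), PV):
  t = 0.5000: CF_t = 3.500000, DF = 0.977040, PV = 3.419638
  t = 1.0000: CF_t = 3.500000, DF = 0.954606, PV = 3.341122
  t = 1.5000: CF_t = 3.500000, DF = 0.932688, PV = 3.264409
  t = 2.0000: CF_t = 3.500000, DF = 0.911273, PV = 3.189456
  t = 2.5000: CF_t = 3.500000, DF = 0.890350, PV = 3.116225
  t = 3.0000: CF_t = 3.500000, DF = 0.869907, PV = 3.044675
  t = 3.5000: CF_t = 3.500000, DF = 0.849934, PV = 2.974768
  t = 4.0000: CF_t = 3.500000, DF = 0.830419, PV = 2.906466
  t = 4.5000: CF_t = 3.500000, DF = 0.811352, PV = 2.839732
  t = 5.0000: CF_t = 3.500000, DF = 0.792723, PV = 2.774531
  t = 5.5000: CF_t = 3.500000, DF = 0.774522, PV = 2.710827
  t = 6.0000: CF_t = 3.500000, DF = 0.756739, PV = 2.648585
  t = 6.5000: CF_t = 3.500000, DF = 0.739363, PV = 2.587772
  t = 7.0000: CF_t = 3.500000, DF = 0.722387, PV = 2.528356
  t = 7.5000: CF_t = 3.500000, DF = 0.705801, PV = 2.470304
  t = 8.0000: CF_t = 3.500000, DF = 0.689596, PV = 2.413584
  t = 8.5000: CF_t = 3.500000, DF = 0.673762, PV = 2.358167
  t = 9.0000: CF_t = 3.500000, DF = 0.658292, PV = 2.304023
  t = 9.5000: CF_t = 3.500000, DF = 0.643178, PV = 2.251122
  t = 10.0000: CF_t = 103.500000, DF = 0.628410, PV = 65.040431
Price P = sum_t PV_t = 118.184193
Convexity numerator sum_t t*(t + 1/m) * CF_t / (1+y/m)^(m*t + 2):
  t = 0.5000: term = 1.632204
  t = 1.0000: term = 4.784184
  t = 1.5000: term = 9.348675
  t = 2.0000: term = 15.223376
  t = 2.5000: term = 22.310761
  t = 3.0000: term = 30.517895
  t = 3.5000: term = 39.756254
  t = 4.0000: term = 49.941557
  t = 4.5000: term = 60.993597
  t = 5.0000: term = 72.836082
  t = 5.5000: term = 85.396481
  t = 6.0000: term = 98.605875
  t = 6.5000: term = 112.398816
  t = 7.0000: term = 126.713182
  t = 7.5000: term = 141.490049
  t = 8.0000: term = 156.673560
  t = 8.5000: term = 172.210801
  t = 9.0000: term = 188.051681
  t = 9.5000: term = 204.148815
  t = 10.0000: term = 6519.240681
Convexity = (1/P) * sum = 8112.274524 / 118.184193 = 68.640943

Answer: Convexity = 68.6409


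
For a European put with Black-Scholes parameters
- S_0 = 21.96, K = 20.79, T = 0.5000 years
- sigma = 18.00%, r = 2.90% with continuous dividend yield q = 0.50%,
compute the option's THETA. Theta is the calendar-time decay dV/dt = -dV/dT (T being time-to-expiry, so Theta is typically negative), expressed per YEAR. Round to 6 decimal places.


Answer: Theta = -0.774508

Derivation:
d1 = 0.5880811841; d2 = 0.4608019635
phi(d1) = 0.3355922919; exp(-qT) = 0.9975031224; exp(-rT) = 0.9856046187
Theta = -S*exp(-qT)*phi(d1)*sigma/(2*sqrt(T)) + r*K*exp(-rT)*N(-d2) - q*S*exp(-qT)*N(-d1)
N(-d1) = 0.2782389010; N(-d2) = 0.3224703464; sqrt(T) = 0.7071067812
Term 1 = -21.9600 * 0.9975031224 * 0.3355922919 * 0.1800 / (2 * 0.7071067812) = -0.9356557351
Term 2 = 0.0290 * 20.7900 * 0.9856046187 * 0.3224703464 = 0.1916218379
Term 3 = -0.0050 * 21.9600 * 0.9975031224 * 0.2782389010 = -0.0304743501
Theta = -0.9356557351 + (0.1916218379) + (-0.0304743501) = -0.774508


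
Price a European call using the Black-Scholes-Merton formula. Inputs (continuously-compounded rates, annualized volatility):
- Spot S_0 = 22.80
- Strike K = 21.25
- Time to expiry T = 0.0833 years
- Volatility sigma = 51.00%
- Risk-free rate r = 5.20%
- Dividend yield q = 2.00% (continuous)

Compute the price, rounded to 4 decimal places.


d1 = (ln(S/K) + (r - q + 0.5*sigma^2) * T) / (sigma * sqrt(T)) = 0.57000903
d2 = d1 - sigma * sqrt(T) = 0.42281416
exp(-rT) = 0.99567777; exp(-qT) = 0.99833539
C = S_0 * exp(-qT) * N(d1) - K * exp(-rT) * N(d2)
N(d1) = 0.71566421; N(d2) = 0.66378457
C = 22.8000 * 0.99833539 * 0.71566421 - 21.2500 * 0.99567777 * 0.66378457 = 2.2455

Answer: Price = 2.2455


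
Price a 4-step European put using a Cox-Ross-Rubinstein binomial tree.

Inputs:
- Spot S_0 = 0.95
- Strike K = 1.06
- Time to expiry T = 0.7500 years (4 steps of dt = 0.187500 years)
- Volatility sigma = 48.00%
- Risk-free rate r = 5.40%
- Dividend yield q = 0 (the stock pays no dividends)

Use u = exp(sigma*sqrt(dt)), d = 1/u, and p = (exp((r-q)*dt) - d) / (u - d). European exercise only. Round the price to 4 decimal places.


dt = T/N = 0.187500
u = exp(sigma*sqrt(dt)) = 1.231024; d = 1/u = 0.812332
p = (exp((r-q)*dt) - d) / (u - d) = 0.472530
Discount per step: exp(-r*dt) = 0.989926
Stock lattice S(k, i) with i counting down-moves:
  k=0: S(0,0) = 0.9500
  k=1: S(1,0) = 1.1695; S(1,1) = 0.7717
  k=2: S(2,0) = 1.4396; S(2,1) = 0.9500; S(2,2) = 0.6269
  k=3: S(3,0) = 1.7722; S(3,1) = 1.1695; S(3,2) = 0.7717; S(3,3) = 0.5092
  k=4: S(4,0) = 2.1817; S(4,1) = 1.4396; S(4,2) = 0.9500; S(4,3) = 0.6269; S(4,4) = 0.4137
Terminal payoffs V(N, i) = max(K - S_T, 0):
  V(4,0) = 0.000000; V(4,1) = 0.000000; V(4,2) = 0.110000; V(4,3) = 0.433111; V(4,4) = 0.646326
Backward induction: V(k, i) = exp(-r*dt) * [p * V(k+1, i) + (1-p) * V(k+1, i+1)].
  V(3,0) = exp(-r*dt) * [p*0.000000 + (1-p)*0.000000] = 0.000000
  V(3,1) = exp(-r*dt) * [p*0.000000 + (1-p)*0.110000] = 0.057437
  V(3,2) = exp(-r*dt) * [p*0.110000 + (1-p)*0.433111] = 0.277606
  V(3,3) = exp(-r*dt) * [p*0.433111 + (1-p)*0.646326] = 0.540079
  V(2,0) = exp(-r*dt) * [p*0.000000 + (1-p)*0.057437] = 0.029991
  V(2,1) = exp(-r*dt) * [p*0.057437 + (1-p)*0.277606] = 0.171821
  V(2,2) = exp(-r*dt) * [p*0.277606 + (1-p)*0.540079] = 0.411862
  V(1,0) = exp(-r*dt) * [p*0.029991 + (1-p)*0.171821] = 0.103746
  V(1,1) = exp(-r*dt) * [p*0.171821 + (1-p)*0.411862] = 0.295429
  V(0,0) = exp(-r*dt) * [p*0.103746 + (1-p)*0.295429] = 0.202790

Answer: Price = V(0,0) = 0.2028


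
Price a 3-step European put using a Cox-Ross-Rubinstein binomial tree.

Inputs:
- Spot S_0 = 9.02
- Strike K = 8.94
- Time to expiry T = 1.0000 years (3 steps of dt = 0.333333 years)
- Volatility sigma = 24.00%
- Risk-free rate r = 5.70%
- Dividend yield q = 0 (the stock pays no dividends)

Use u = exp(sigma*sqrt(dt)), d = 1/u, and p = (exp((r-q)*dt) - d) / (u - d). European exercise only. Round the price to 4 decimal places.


Answer: Price = V(0,0) = 0.6417

Derivation:
dt = T/N = 0.333333
u = exp(sigma*sqrt(dt)) = 1.148623; d = 1/u = 0.870607
p = (exp((r-q)*dt) - d) / (u - d) = 0.534409
Discount per step: exp(-r*dt) = 0.981179
Stock lattice S(k, i) with i counting down-moves:
  k=0: S(0,0) = 9.0200
  k=1: S(1,0) = 10.3606; S(1,1) = 7.8529
  k=2: S(2,0) = 11.9004; S(2,1) = 9.0200; S(2,2) = 6.8368
  k=3: S(3,0) = 13.6691; S(3,1) = 10.3606; S(3,2) = 7.8529; S(3,3) = 5.9521
Terminal payoffs V(N, i) = max(K - S_T, 0):
  V(3,0) = 0.000000; V(3,1) = 0.000000; V(3,2) = 1.087121; V(3,3) = 2.987852
Backward induction: V(k, i) = exp(-r*dt) * [p * V(k+1, i) + (1-p) * V(k+1, i+1)].
  V(2,0) = exp(-r*dt) * [p*0.000000 + (1-p)*0.000000] = 0.000000
  V(2,1) = exp(-r*dt) * [p*0.000000 + (1-p)*1.087121] = 0.496627
  V(2,2) = exp(-r*dt) * [p*1.087121 + (1-p)*2.987852] = 1.934968
  V(1,0) = exp(-r*dt) * [p*0.000000 + (1-p)*0.496627] = 0.226873
  V(1,1) = exp(-r*dt) * [p*0.496627 + (1-p)*1.934968] = 1.144355
  V(0,0) = exp(-r*dt) * [p*0.226873 + (1-p)*1.144355] = 0.641735
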